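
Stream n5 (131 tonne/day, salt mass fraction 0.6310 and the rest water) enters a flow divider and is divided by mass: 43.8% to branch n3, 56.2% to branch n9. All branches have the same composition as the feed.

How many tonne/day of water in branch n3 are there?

21.17 tonne/day

Branch n3 total = 0.438×131 = 57.378 tonne/day.
water in n3 = 0.369×57.378 = 21.172 tonne/day.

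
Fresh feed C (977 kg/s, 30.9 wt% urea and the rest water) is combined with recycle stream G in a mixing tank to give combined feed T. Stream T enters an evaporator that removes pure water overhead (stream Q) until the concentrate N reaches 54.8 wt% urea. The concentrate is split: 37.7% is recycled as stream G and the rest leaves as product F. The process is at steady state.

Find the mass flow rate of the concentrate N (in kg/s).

Overall urea balance (none leaves overhead): urea in fresh feed = urea in product, i.e. 977×0.309 = (1−0.377)·N·0.548.
N = 301.89/(0.548×0.623) = 884.27 kg/s.

884.3 kg/s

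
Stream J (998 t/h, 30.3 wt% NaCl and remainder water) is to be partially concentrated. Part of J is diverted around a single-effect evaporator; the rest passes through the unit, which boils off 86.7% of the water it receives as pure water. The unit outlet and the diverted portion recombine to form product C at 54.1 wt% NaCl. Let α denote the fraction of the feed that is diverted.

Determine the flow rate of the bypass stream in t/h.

271.5 t/h

All 998×0.303 = 302.39 t/h of NaCl reaches C, so C = 302.39/0.541 = 558.95 t/h and vapour = 439.05 t/h.
The evaporator receives (1−α)·998 of feed at 0.697 water and removes 0.867 of that water:
0.867×0.697×(1−α)×998 = 439.05
(1−α) = 439.05/603.09 = 0.7280;  α = 0.2720.
Bypass flow = 0.2720×998 = 271.46 t/h.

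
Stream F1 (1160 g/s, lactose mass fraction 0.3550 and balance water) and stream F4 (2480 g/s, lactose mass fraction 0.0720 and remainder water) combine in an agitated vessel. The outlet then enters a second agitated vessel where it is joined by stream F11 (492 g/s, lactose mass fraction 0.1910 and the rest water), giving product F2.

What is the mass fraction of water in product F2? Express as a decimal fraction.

0.8344

Overall, product flow = 4132 g/s.
water in = 1160×0.645 + 2480×0.928 + 492×0.809 = 3447.7 g/s.
water fraction in F2 = 0.8344.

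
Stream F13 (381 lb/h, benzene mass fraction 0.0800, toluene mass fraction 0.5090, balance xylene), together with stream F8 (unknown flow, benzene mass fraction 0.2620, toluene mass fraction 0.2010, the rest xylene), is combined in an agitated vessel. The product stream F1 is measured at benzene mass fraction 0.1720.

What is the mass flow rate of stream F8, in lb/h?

389.5 lb/h

Let F8 be the unknown flow. Total out = 381 + F8.
benzene balance: 30.48 + 0.262·F8 = 0.172·(381 + F8)
(0.262 − 0.172)·F8 = 0.172×381 − 30.48 = 35.052
F8 = 35.052 / 0.090 = 389.47 lb/h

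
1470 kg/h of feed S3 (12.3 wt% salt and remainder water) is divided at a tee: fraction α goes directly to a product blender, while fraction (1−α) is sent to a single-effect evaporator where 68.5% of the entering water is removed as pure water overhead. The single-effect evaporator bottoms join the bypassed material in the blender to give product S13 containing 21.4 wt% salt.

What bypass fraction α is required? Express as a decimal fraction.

0.292

All 1470×0.123 = 180.81 kg/h of salt reaches S13, so S13 = 180.81/0.214 = 844.91 kg/h and vapour = 625.09 kg/h.
The evaporator receives (1−α)·1470 of feed at 0.877 water and removes 0.685 of that water:
0.685×0.877×(1−α)×1470 = 625.09
(1−α) = 625.09/883.1 = 0.7078;  α = 0.2922.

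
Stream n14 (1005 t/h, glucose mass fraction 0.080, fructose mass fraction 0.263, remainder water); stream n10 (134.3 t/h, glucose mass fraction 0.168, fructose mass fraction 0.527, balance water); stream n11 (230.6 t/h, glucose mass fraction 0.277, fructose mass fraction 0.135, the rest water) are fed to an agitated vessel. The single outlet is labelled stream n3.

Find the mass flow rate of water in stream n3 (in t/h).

836.8 t/h

water out = water in = 1005×0.657 + 134.3×0.305 + 230.6×0.588 = 836.84 t/h.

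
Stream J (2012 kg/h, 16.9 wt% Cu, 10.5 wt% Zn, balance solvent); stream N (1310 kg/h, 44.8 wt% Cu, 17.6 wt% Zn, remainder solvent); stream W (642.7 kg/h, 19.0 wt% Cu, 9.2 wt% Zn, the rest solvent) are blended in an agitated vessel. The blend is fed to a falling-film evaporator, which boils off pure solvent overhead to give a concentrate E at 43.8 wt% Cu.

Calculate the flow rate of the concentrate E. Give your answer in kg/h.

Cu entering = 2012×0.169 + 1310×0.448 + 642.7×0.190 = 1049 kg/h.
All Cu reports to E, so E = 1049/0.438 = 2395 kg/h.

2395 kg/h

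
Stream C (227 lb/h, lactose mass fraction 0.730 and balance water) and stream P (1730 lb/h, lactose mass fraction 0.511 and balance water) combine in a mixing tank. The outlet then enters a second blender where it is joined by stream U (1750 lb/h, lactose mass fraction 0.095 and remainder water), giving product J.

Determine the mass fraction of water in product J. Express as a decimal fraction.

0.672

Overall, product flow = 3707 lb/h.
water in = 227×0.270 + 1730×0.489 + 1750×0.905 = 2491 lb/h.
water fraction in J = 0.672.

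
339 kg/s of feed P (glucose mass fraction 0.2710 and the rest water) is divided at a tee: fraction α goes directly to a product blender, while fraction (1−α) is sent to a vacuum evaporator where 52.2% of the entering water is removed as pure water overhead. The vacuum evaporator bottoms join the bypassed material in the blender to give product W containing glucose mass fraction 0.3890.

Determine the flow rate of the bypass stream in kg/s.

All 339×0.271 = 91.869 kg/s of glucose reaches W, so W = 91.869/0.389 = 236.17 kg/s and vapour = 102.83 kg/s.
The evaporator receives (1−α)·339 of feed at 0.729 water and removes 0.522 of that water:
0.522×0.729×(1−α)×339 = 102.83
(1−α) = 102.83/129 = 0.7971;  α = 0.2029.
Bypass flow = 0.2029×339 = 68.77 kg/s.

68.77 kg/s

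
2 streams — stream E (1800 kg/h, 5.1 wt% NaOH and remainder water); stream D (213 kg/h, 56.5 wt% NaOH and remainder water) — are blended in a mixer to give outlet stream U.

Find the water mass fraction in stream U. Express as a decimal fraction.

Total flow out = 1800 + 213 = 2013 kg/h.
water in = 1800×0.949 + 213×0.435 = 1800.9 kg/h.
water mass fraction in U = 1800.9/2013 = 0.895.

0.895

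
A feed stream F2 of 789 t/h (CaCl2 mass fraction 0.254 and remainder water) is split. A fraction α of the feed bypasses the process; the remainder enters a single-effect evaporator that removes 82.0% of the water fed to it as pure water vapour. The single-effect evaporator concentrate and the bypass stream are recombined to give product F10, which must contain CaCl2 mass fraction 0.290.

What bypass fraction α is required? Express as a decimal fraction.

All 789×0.254 = 200.41 t/h of CaCl2 reaches F10, so F10 = 200.41/0.290 = 691.06 t/h and vapour = 97.945 t/h.
The evaporator receives (1−α)·789 of feed at 0.746 water and removes 0.820 of that water:
0.820×0.746×(1−α)×789 = 97.945
(1−α) = 97.945/482.65 = 0.2029;  α = 0.7971.

0.797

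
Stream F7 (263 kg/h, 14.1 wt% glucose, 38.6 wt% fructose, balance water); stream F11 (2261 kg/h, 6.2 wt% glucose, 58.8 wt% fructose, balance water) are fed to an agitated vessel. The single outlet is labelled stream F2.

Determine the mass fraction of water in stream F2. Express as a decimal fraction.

Total flow out = 263 + 2261 = 2524 kg/h.
water in = 263×0.473 + 2261×0.350 = 915.75 kg/h.
water mass fraction in F2 = 915.75/2524 = 0.363.

0.363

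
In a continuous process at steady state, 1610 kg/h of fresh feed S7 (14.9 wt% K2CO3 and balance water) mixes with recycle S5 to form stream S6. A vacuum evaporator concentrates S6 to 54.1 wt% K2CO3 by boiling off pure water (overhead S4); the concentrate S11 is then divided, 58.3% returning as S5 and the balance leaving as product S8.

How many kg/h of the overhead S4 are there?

Overall K2CO3 balance (none leaves overhead): K2CO3 in fresh feed = K2CO3 in product, i.e. 1610×0.149 = (1−0.583)·S11·0.541.
S11 = 239.89/(0.541×0.417) = 1063.4 kg/h.
Recycle S5 = 0.583×1063.4 = 619.94 kg/h.
Combined feed S6 = 1610 + 619.94 = 2229.9 kg/h.
Overhead S4 = S6 − S11 = 2229.9 − 1063.4 = 1166.6 kg/h.

1167 kg/h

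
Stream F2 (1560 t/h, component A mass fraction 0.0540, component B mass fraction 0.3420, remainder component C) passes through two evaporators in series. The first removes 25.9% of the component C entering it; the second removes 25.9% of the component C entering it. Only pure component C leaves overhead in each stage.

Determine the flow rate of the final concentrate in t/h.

component C in feed = 1560×0.604 = 942.24 t/h.
After stage 1: component C left = (1−0.259)×942.24 = 698.2; stream total = 1316 t/h.
After stage 2: component C left = (1−0.259)×698.2 = 517.37; final concentrate = 1135.1 t/h.

1135 t/h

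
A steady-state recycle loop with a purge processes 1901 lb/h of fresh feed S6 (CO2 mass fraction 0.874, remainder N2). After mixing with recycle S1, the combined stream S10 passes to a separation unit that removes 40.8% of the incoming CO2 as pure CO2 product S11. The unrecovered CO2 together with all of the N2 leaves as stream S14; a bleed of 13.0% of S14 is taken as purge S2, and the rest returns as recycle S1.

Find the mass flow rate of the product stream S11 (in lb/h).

1398 lb/h

CO2 in S10: m_A = 1901×0.874 + (1−0.130)·(1−0.408)·m_A, so m_A = 1661.5/0.4850 = 3426 lb/h.
Product S11 = 0.408×3426 = 1397.8 lb/h.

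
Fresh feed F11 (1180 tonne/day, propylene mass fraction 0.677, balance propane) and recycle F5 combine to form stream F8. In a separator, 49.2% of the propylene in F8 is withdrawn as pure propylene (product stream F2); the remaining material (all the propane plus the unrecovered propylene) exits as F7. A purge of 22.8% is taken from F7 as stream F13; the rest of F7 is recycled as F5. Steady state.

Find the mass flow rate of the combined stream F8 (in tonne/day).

propane enters only via F11 and leaves only via the purge: 1180×0.323 = 0.228×(propane in F7), and the separator passes all propane, so propane in F8 = propane in F7 = 1671.7 tonne/day.
propylene in F8: m_A = 1180×0.677 + (1−0.228)·(1−0.492)·m_A, so m_A = 798.86/0.6078 = 1314.3 tonne/day.
F8 = 1314.3 + 1671.7 = 2986 tonne/day.

2986 tonne/day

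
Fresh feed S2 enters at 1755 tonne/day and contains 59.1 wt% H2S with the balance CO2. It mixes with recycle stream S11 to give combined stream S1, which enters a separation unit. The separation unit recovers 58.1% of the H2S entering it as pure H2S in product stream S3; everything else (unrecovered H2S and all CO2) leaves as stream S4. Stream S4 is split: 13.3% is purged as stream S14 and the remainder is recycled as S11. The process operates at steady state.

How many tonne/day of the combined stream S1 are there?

7026 tonne/day

CO2 enters only via S2 and leaves only via the purge: 1755×0.409 = 0.133×(CO2 in S4), and the separation unit passes all CO2, so CO2 in S1 = CO2 in S4 = 5397 tonne/day.
H2S in S1: m_A = 1755×0.591 + (1−0.133)·(1−0.581)·m_A, so m_A = 1037.2/0.6367 = 1629 tonne/day.
S1 = 1629 + 5397 = 7025.9 tonne/day.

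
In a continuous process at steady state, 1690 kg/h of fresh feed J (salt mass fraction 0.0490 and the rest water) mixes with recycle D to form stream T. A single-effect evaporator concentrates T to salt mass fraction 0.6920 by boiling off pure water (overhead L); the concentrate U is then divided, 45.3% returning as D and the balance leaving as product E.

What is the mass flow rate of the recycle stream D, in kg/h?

99.1 kg/h

Overall salt balance (none leaves overhead): salt in fresh feed = salt in product, i.e. 1690×0.049 = (1−0.453)·U·0.692.
U = 82.81/(0.692×0.547) = 218.77 kg/h.
Recycle D = 0.453×218.77 = 99.103 kg/h.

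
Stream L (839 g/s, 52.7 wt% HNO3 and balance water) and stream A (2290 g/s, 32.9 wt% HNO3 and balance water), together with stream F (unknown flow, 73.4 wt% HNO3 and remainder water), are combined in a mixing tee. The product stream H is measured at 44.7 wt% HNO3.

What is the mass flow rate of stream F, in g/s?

Let F be the unknown flow. Total out = 3129 + F.
HNO3 balance: 1195.6 + 0.734·F = 0.447·(3129 + F)
(0.734 − 0.447)·F = 0.447×3129 − 1195.6 = 203.1
F = 203.1 / 0.287 = 707.67 g/s

707.7 g/s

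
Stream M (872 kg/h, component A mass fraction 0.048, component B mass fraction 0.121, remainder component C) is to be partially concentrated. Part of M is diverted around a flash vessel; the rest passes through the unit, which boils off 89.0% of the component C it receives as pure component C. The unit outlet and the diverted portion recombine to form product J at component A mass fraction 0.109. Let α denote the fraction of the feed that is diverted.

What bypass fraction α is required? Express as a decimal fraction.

All 872×0.048 = 41.856 kg/h of component A reaches J, so J = 41.856/0.109 = 384 kg/h and vapour = 488 kg/h.
The evaporator receives (1−α)·872 of feed at 0.831 component C and removes 0.890 of that component C:
0.890×0.831×(1−α)×872 = 488
(1−α) = 488/644.92 = 0.7567;  α = 0.2433.

0.243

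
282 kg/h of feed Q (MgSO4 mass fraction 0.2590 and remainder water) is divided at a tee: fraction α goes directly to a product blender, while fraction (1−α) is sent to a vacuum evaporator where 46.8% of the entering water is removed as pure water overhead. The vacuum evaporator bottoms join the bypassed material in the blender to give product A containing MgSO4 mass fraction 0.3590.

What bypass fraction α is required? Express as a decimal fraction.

0.197

All 282×0.259 = 73.038 kg/h of MgSO4 reaches A, so A = 73.038/0.359 = 203.45 kg/h and vapour = 78.552 kg/h.
The evaporator receives (1−α)·282 of feed at 0.741 water and removes 0.468 of that water:
0.468×0.741×(1−α)×282 = 78.552
(1−α) = 78.552/97.794 = 0.8032;  α = 0.1968.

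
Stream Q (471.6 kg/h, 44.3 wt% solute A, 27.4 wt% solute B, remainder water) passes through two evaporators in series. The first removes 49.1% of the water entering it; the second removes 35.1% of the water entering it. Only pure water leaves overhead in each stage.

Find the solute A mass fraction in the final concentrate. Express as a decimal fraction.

0.5466

water in feed = 471.6×0.283 = 133.46 kg/h.
After stage 1: water left = (1−0.491)×133.46 = 67.933; stream total = 406.07 kg/h.
After stage 2: water left = (1−0.351)×67.933 = 44.088; final concentrate = 382.23 kg/h.
solute A fraction = 208.92/382.23 = 0.5466.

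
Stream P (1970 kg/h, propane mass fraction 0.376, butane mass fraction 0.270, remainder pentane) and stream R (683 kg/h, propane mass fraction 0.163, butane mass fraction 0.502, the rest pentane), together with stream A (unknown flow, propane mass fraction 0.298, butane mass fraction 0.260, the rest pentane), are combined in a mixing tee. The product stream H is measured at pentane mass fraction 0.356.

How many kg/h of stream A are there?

212.6 kg/h

Let A be the unknown flow. Total out = 2653 + A.
pentane balance: 926.18 + 0.442·A = 0.356·(2653 + A)
(0.442 − 0.356)·A = 0.356×2653 − 926.18 = 18.283
A = 18.283 / 0.086 = 212.59 kg/h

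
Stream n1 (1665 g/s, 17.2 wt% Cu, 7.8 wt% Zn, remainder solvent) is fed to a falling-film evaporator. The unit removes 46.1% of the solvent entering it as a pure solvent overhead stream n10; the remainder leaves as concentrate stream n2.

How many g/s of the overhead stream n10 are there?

solvent entering = 1665×0.750 = 1248.8 g/s; overhead removed = 0.461×1248.8 = 575.67 g/s.

575.7 g/s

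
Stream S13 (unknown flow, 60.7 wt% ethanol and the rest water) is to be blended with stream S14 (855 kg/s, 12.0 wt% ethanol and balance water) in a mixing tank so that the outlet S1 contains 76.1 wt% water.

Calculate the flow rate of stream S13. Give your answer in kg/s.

Let S13 be the unknown flow. Total out = 855 + S13.
water balance: 752.4 + 0.393·S13 = 0.761·(855 + S13)
(0.393 − 0.761)·S13 = 0.761×855 − 752.4 = -101.75
S13 = -101.75 / -0.368 = 276.48 kg/s

276.5 kg/s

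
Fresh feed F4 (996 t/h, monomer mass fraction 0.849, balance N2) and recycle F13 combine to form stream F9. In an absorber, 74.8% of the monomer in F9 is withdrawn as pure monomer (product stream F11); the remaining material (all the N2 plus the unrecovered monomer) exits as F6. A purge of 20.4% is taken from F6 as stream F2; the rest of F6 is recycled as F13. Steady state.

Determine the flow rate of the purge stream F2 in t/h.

204.8 t/h

N2 enters only via F4 and leaves only via the purge: 996×0.151 = 0.204×(N2 in F6), and the absorber passes all N2, so N2 in F9 = N2 in F6 = 737.24 t/h.
monomer in F9: m_A = 996×0.849 + (1−0.204)·(1−0.748)·m_A, so m_A = 845.6/0.7994 = 1057.8 t/h.
F6 = (1−0.748)×1057.8 + 737.24 = 1003.8 t/h.
Purge F2 = 0.204×1003.8 = 204.77 t/h.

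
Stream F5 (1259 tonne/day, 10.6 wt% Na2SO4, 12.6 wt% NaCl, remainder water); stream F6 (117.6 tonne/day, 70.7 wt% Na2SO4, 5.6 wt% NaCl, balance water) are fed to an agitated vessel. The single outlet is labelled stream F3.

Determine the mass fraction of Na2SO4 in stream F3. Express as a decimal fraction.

0.157

Total flow out = 1259 + 117.6 = 1376.6 tonne/day.
Na2SO4 in = 1259×0.106 + 117.6×0.707 = 216.6 tonne/day.
Na2SO4 mass fraction in F3 = 216.6/1376.6 = 0.157.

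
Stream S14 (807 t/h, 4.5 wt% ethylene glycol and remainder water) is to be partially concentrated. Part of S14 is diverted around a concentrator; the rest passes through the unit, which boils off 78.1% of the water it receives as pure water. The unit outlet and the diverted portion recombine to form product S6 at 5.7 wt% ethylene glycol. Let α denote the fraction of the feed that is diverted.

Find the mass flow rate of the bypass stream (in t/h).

All 807×0.045 = 36.315 t/h of ethylene glycol reaches S6, so S6 = 36.315/0.057 = 637.11 t/h and vapour = 169.89 t/h.
The evaporator receives (1−α)·807 of feed at 0.955 water and removes 0.781 of that water:
0.781×0.955×(1−α)×807 = 169.89
(1−α) = 169.89/601.9 = 0.2823;  α = 0.7177.
Bypass flow = 0.7177×807 = 579.21 t/h.

579.2 t/h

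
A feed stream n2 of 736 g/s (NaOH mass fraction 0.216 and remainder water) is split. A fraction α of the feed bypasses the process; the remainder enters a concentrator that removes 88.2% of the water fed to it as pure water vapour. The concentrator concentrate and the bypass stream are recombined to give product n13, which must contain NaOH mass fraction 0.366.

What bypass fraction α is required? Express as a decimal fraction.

All 736×0.216 = 158.98 g/s of NaOH reaches n13, so n13 = 158.98/0.366 = 434.36 g/s and vapour = 301.64 g/s.
The evaporator receives (1−α)·736 of feed at 0.784 water and removes 0.882 of that water:
0.882×0.784×(1−α)×736 = 301.64
(1−α) = 301.64/508.94 = 0.5927;  α = 0.4073.

0.407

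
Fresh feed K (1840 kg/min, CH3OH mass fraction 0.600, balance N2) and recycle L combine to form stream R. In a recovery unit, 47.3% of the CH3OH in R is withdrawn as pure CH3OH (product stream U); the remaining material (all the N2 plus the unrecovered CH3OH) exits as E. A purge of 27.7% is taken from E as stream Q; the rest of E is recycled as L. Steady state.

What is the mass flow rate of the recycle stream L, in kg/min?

2601 kg/min

N2 enters only via K and leaves only via the purge: 1840×0.400 = 0.277×(N2 in E), and the recovery unit passes all N2, so N2 in R = N2 in E = 2657 kg/min.
CH3OH in R: m_A = 1840×0.600 + (1−0.277)·(1−0.473)·m_A, so m_A = 1104/0.6190 = 1783.6 kg/min.
E = (1−0.473)×1783.6 + 2657 = 3597 kg/min.
Recycle L = (1−0.277)×3597 = 2600.6 kg/min.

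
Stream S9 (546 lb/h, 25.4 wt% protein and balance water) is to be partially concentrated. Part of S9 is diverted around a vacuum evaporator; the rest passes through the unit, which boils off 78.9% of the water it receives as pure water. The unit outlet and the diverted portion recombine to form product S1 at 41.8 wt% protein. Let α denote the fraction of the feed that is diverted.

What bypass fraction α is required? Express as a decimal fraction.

All 546×0.254 = 138.68 lb/h of protein reaches S1, so S1 = 138.68/0.418 = 331.78 lb/h and vapour = 214.22 lb/h.
The evaporator receives (1−α)·546 of feed at 0.746 water and removes 0.789 of that water:
0.789×0.746×(1−α)×546 = 214.22
(1−α) = 214.22/321.37 = 0.6666;  α = 0.3334.

0.333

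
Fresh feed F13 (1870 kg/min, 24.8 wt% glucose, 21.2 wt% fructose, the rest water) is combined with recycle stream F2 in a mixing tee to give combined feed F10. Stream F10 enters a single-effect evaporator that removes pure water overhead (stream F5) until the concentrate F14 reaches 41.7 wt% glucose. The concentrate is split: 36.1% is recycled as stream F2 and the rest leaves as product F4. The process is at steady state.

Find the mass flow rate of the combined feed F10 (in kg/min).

Overall glucose balance (none leaves overhead): glucose in fresh feed = glucose in product, i.e. 1870×0.248 = (1−0.361)·F14·0.417.
F14 = 463.76/(0.417×0.639) = 1740.4 kg/min.
Recycle F2 = 0.361×1740.4 = 628.29 kg/min.
Combined feed F10 = 1870 + 628.29 = 2498.3 kg/min.

2498 kg/min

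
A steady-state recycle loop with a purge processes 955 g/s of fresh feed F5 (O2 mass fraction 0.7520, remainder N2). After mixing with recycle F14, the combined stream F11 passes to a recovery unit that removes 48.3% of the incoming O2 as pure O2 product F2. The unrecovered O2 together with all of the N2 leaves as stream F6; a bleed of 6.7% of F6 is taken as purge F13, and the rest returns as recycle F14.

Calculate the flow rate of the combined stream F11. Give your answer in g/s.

4922 g/s

N2 enters only via F5 and leaves only via the purge: 955×0.248 = 0.067×(N2 in F6), and the recovery unit passes all N2, so N2 in F11 = N2 in F6 = 3534.9 g/s.
O2 in F11: m_A = 955×0.752 + (1−0.067)·(1−0.483)·m_A, so m_A = 718.16/0.5176 = 1387.4 g/s.
F11 = 1387.4 + 3534.9 = 4922.3 g/s.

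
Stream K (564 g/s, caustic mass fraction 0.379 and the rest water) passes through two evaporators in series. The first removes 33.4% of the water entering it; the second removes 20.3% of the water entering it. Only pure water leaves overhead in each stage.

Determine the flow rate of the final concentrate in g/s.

399.7 g/s

water in feed = 564×0.621 = 350.24 g/s.
After stage 1: water left = (1−0.334)×350.24 = 233.26; stream total = 447.02 g/s.
After stage 2: water left = (1−0.203)×233.26 = 185.91; final concentrate = 399.67 g/s.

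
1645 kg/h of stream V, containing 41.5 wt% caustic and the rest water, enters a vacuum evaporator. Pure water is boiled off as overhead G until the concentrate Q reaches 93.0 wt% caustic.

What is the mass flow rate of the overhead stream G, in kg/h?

caustic is conserved: 1645×0.415 = 682.67 kg/h all reports to the concentrate.
Concentrate = 682.67/(target fraction) = 734.06 kg/h.
Overhead = 1645 − 734.06 = 910.94 kg/h.

910.9 kg/h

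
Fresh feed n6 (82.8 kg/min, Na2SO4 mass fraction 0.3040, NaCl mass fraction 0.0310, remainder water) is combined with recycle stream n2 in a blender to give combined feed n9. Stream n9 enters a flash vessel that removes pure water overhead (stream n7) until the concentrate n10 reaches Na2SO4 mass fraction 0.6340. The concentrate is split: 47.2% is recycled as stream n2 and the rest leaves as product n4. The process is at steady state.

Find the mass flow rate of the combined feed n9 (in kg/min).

Overall Na2SO4 balance (none leaves overhead): Na2SO4 in fresh feed = Na2SO4 in product, i.e. 82.8×0.304 = (1−0.472)·n10·0.634.
n10 = 25.171/(0.634×0.528) = 75.194 kg/min.
Recycle n2 = 0.472×75.194 = 35.491 kg/min.
Combined feed n9 = 82.8 + 35.491 = 118.29 kg/min.

118.3 kg/min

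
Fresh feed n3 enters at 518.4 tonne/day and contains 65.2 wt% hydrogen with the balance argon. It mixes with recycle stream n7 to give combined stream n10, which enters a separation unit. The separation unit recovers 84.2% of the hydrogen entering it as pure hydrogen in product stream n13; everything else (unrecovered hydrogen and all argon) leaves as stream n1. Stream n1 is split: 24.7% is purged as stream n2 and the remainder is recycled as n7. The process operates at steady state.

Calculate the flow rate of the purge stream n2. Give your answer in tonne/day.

195.4 tonne/day

argon enters only via n3 and leaves only via the purge: 518.4×0.348 = 0.247×(argon in n1), and the separation unit passes all argon, so argon in n10 = argon in n1 = 730.38 tonne/day.
hydrogen in n10: m_A = 518.4×0.652 + (1−0.247)·(1−0.842)·m_A, so m_A = 338/0.8810 = 383.64 tonne/day.
n1 = (1−0.842)×383.64 + 730.38 = 790.99 tonne/day.
Purge n2 = 0.247×790.99 = 195.38 tonne/day.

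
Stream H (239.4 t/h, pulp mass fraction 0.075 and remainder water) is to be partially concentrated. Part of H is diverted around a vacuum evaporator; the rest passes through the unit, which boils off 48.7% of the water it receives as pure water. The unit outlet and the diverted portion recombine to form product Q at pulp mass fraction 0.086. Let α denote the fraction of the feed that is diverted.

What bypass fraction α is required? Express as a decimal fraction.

0.716

All 239.4×0.075 = 17.955 t/h of pulp reaches Q, so Q = 17.955/0.086 = 208.78 t/h and vapour = 30.621 t/h.
The evaporator receives (1−α)·239.4 of feed at 0.925 water and removes 0.487 of that water:
0.487×0.925×(1−α)×239.4 = 30.621
(1−α) = 30.621/107.84 = 0.2839;  α = 0.7161.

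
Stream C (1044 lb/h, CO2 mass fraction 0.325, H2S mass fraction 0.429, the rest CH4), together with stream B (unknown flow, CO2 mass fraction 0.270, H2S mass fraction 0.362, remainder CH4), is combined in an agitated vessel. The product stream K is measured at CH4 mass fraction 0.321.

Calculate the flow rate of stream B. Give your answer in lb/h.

1666 lb/h

Let B be the unknown flow. Total out = 1044 + B.
CH4 balance: 256.82 + 0.368·B = 0.321·(1044 + B)
(0.368 − 0.321)·B = 0.321×1044 − 256.82 = 78.3
B = 78.3 / 0.047 = 1666 lb/h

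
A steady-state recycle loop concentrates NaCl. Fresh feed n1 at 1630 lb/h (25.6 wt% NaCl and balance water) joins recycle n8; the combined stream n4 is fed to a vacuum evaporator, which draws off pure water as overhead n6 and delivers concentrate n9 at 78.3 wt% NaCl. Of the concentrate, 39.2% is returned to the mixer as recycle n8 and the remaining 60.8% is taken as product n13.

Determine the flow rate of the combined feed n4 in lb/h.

1974 lb/h

Overall NaCl balance (none leaves overhead): NaCl in fresh feed = NaCl in product, i.e. 1630×0.256 = (1−0.392)·n9·0.783.
n9 = 417.28/(0.783×0.608) = 876.52 lb/h.
Recycle n8 = 0.392×876.52 = 343.6 lb/h.
Combined feed n4 = 1630 + 343.6 = 1973.6 lb/h.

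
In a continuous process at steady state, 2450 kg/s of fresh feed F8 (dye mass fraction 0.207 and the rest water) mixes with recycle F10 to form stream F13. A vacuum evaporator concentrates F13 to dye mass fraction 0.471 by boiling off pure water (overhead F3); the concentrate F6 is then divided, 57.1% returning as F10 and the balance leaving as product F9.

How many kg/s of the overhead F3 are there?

1373 kg/s

Overall dye balance (none leaves overhead): dye in fresh feed = dye in product, i.e. 2450×0.207 = (1−0.571)·F6·0.471.
F6 = 507.15/(0.471×0.429) = 2509.9 kg/s.
Recycle F10 = 0.571×2509.9 = 1433.2 kg/s.
Combined feed F13 = 2450 + 1433.2 = 3883.2 kg/s.
Overhead F3 = F13 − F6 = 3883.2 − 2509.9 = 1373.2 kg/s.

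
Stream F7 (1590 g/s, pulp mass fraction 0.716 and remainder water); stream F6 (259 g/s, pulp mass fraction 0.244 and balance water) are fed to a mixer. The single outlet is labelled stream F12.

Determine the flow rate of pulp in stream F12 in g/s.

1202 g/s

pulp out = pulp in = 1590×0.716 + 259×0.244 = 1201.6 g/s.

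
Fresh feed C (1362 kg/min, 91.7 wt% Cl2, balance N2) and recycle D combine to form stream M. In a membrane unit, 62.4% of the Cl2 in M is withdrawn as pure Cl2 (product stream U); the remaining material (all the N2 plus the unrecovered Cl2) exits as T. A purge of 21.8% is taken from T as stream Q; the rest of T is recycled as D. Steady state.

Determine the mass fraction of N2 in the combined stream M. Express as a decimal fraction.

0.2267

N2 enters only via C and leaves only via the purge: 1362×0.083 = 0.218×(N2 in T), and the membrane unit passes all N2, so N2 in M = N2 in T = 518.56 kg/min.
Cl2 in M: m_A = 1362×0.917 + (1−0.218)·(1−0.624)·m_A, so m_A = 1249/0.7060 = 1769.1 kg/min.
M = 1769.1 + 518.56 = 2287.7 kg/min.
N2 fraction in M = 518.56/2287.7 = 0.2267.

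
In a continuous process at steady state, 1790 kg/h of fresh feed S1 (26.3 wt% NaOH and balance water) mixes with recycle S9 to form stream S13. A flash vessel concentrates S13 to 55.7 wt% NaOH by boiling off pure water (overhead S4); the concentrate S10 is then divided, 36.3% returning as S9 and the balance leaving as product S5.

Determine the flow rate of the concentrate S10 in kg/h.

1327 kg/h

Overall NaOH balance (none leaves overhead): NaOH in fresh feed = NaOH in product, i.e. 1790×0.263 = (1−0.363)·S10·0.557.
S10 = 470.77/(0.557×0.637) = 1326.8 kg/h.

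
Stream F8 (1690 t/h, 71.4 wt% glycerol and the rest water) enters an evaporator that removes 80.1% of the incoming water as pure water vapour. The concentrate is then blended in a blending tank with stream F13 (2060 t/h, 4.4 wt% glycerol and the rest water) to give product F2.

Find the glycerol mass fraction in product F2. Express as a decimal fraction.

Vapour removed = 0.801×0.286×1690 = 387.16 t/h; concentrate = 1302.8 t/h.
glycerol reaching the mixer = 1206.7 (from concentrate) + 2060×0.044 = 1297.3 t/h.
Product flow = 1302.8 + 2060 = 3362.8 t/h; glycerol fraction = 0.386.

0.386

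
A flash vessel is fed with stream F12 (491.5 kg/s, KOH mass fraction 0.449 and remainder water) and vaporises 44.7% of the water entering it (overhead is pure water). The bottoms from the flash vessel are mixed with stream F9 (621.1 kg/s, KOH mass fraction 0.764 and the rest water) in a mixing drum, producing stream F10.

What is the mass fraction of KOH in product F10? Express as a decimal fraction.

Vapour removed = 0.447×0.551×491.5 = 121.05 kg/s; concentrate = 370.45 kg/s.
KOH reaching the mixer = 220.68 (from concentrate) + 621.1×0.764 = 695.2 kg/s.
Product flow = 370.45 + 621.1 = 991.55 kg/s; KOH fraction = 0.701.

0.701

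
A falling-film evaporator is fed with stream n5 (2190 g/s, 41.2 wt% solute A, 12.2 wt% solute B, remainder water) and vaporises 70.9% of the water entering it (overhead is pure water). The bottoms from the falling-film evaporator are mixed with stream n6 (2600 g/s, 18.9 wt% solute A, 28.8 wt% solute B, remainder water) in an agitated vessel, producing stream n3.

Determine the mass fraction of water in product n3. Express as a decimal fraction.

Vapour removed = 0.709×0.466×2190 = 723.56 g/s; concentrate = 1466.4 g/s.
water reaching the mixer = 296.98 (from concentrate) + 2600×0.523 = 1656.8 g/s.
Product flow = 1466.4 + 2600 = 4066.4 g/s; water fraction = 0.4074.

0.4074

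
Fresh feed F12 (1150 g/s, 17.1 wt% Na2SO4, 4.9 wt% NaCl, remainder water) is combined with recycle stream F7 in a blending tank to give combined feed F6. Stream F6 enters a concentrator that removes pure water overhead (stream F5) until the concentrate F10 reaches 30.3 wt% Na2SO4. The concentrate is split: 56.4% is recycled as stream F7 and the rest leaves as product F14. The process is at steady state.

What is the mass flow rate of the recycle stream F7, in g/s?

839.5 g/s

Overall Na2SO4 balance (none leaves overhead): Na2SO4 in fresh feed = Na2SO4 in product, i.e. 1150×0.171 = (1−0.564)·F10·0.303.
F10 = 196.65/(0.303×0.436) = 1488.6 g/s.
Recycle F7 = 0.564×1488.6 = 839.54 g/s.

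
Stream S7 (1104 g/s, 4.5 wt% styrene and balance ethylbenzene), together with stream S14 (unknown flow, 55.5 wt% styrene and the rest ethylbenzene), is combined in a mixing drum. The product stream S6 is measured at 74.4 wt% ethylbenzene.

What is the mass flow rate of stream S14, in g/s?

Let S14 be the unknown flow. Total out = 1104 + S14.
ethylbenzene balance: 1054.3 + 0.445·S14 = 0.744·(1104 + S14)
(0.445 − 0.744)·S14 = 0.744×1104 − 1054.3 = -232.94
S14 = -232.94 / -0.299 = 779.08 g/s

779.1 g/s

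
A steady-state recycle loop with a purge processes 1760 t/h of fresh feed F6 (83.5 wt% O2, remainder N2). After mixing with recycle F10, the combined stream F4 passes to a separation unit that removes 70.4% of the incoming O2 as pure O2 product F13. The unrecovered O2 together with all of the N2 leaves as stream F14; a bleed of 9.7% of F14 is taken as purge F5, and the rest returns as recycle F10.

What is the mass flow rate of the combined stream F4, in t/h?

N2 enters only via F6 and leaves only via the purge: 1760×0.165 = 0.097×(N2 in F14), and the separation unit passes all N2, so N2 in F4 = N2 in F14 = 2993.8 t/h.
O2 in F4: m_A = 1760×0.835 + (1−0.097)·(1−0.704)·m_A, so m_A = 1469.6/0.7327 = 2005.7 t/h.
F4 = 2005.7 + 2993.8 = 4999.5 t/h.

5000 t/h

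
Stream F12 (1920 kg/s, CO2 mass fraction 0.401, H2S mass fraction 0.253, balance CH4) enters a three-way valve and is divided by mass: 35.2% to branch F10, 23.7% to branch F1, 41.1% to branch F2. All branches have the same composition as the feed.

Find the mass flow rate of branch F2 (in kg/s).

Branch F2 flow = 0.411×1920 = 789.12 kg/s.

789.1 kg/s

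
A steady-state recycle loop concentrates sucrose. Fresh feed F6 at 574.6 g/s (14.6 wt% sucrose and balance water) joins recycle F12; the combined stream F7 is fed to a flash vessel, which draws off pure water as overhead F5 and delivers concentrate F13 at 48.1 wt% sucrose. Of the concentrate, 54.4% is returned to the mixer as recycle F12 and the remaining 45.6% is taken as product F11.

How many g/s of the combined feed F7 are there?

782.7 g/s

Overall sucrose balance (none leaves overhead): sucrose in fresh feed = sucrose in product, i.e. 574.6×0.146 = (1−0.544)·F13·0.481.
F13 = 83.892/(0.481×0.456) = 382.48 g/s.
Recycle F12 = 0.544×382.48 = 208.07 g/s.
Combined feed F7 = 574.6 + 208.07 = 782.67 g/s.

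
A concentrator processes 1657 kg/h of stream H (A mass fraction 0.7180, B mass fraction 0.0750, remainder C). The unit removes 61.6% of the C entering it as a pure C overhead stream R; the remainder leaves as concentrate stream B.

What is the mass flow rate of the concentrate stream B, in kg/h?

C entering = 1657×0.207 = 343 kg/h; overhead removed = 0.616×343 = 211.29 kg/h.
Concentrate = 1657 − 211.29 = 1445.7 kg/h.

1446 kg/h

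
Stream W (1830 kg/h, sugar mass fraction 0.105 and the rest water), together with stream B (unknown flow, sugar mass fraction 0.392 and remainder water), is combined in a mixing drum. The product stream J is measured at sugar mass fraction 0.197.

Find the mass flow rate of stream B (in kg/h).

Let B be the unknown flow. Total out = 1830 + B.
sugar balance: 192.15 + 0.392·B = 0.197·(1830 + B)
(0.392 − 0.197)·B = 0.197×1830 − 192.15 = 168.36
B = 168.36 / 0.195 = 863.38 kg/h

863.4 kg/h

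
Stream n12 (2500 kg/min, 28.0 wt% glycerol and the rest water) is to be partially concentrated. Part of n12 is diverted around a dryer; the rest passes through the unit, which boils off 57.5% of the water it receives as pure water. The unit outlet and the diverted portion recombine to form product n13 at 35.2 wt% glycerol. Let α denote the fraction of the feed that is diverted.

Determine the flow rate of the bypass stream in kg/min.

All 2500×0.280 = 700 kg/min of glycerol reaches n13, so n13 = 700/0.352 = 1988.6 kg/min and vapour = 511.36 kg/min.
The evaporator receives (1−α)·2500 of feed at 0.720 water and removes 0.575 of that water:
0.575×0.720×(1−α)×2500 = 511.36
(1−α) = 511.36/1035 = 0.4941;  α = 0.5059.
Bypass flow = 0.5059×2500 = 1264.8 kg/min.

1265 kg/min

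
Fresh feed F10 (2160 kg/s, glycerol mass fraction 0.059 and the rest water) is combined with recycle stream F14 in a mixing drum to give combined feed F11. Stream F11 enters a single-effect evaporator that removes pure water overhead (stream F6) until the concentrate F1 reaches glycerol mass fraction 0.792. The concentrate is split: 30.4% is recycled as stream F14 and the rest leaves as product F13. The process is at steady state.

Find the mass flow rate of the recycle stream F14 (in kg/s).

Overall glycerol balance (none leaves overhead): glycerol in fresh feed = glycerol in product, i.e. 2160×0.059 = (1−0.304)·F1·0.792.
F1 = 127.44/(0.792×0.696) = 231.19 kg/s.
Recycle F14 = 0.304×231.19 = 70.282 kg/s.

70.28 kg/s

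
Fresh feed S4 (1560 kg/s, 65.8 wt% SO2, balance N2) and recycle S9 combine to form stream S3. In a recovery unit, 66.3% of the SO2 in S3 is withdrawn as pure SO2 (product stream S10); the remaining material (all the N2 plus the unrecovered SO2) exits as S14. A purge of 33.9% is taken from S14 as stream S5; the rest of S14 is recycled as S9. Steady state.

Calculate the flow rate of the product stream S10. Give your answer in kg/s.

875.6 kg/s

SO2 in S3: m_A = 1560×0.658 + (1−0.339)·(1−0.663)·m_A, so m_A = 1026.5/0.7772 = 1320.7 kg/s.
Product S10 = 0.663×1320.7 = 875.6 kg/s.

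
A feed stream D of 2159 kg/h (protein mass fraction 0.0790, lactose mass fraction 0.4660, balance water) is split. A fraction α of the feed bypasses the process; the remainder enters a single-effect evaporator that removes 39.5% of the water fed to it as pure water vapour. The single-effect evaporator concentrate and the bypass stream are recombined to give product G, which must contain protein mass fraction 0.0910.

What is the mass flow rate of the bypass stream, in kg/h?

574.9 kg/h

All 2159×0.079 = 170.56 kg/h of protein reaches G, so G = 170.56/0.091 = 1874.3 kg/h and vapour = 284.7 kg/h.
The evaporator receives (1−α)·2159 of feed at 0.455 water and removes 0.395 of that water:
0.395×0.455×(1−α)×2159 = 284.7
(1−α) = 284.7/388.03 = 0.7337;  α = 0.2663.
Bypass flow = 0.2663×2159 = 574.89 kg/h.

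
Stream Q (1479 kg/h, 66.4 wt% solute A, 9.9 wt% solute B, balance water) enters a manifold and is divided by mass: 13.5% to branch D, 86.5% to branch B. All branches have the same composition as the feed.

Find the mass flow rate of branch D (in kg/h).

199.7 kg/h

Branch D flow = 0.135×1479 = 199.67 kg/h.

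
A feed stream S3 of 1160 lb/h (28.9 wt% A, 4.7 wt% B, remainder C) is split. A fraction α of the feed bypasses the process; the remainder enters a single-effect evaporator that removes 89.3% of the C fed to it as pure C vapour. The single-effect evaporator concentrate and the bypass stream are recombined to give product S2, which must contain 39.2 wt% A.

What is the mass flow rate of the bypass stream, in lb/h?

646 lb/h

All 1160×0.289 = 335.24 lb/h of A reaches S2, so S2 = 335.24/0.392 = 855.2 lb/h and vapour = 304.8 lb/h.
The evaporator receives (1−α)·1160 of feed at 0.664 C and removes 0.893 of that C:
0.893×0.664×(1−α)×1160 = 304.8
(1−α) = 304.8/687.82 = 0.4431;  α = 0.5569.
Bypass flow = 0.5569×1160 = 645.97 lb/h.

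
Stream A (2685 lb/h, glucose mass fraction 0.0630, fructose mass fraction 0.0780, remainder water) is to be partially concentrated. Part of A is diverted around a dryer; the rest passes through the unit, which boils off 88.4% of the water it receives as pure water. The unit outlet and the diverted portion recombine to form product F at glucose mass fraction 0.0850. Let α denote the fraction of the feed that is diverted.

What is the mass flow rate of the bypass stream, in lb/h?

All 2685×0.063 = 169.16 lb/h of glucose reaches F, so F = 169.16/0.085 = 1990.1 lb/h and vapour = 694.94 lb/h.
The evaporator receives (1−α)·2685 of feed at 0.859 water and removes 0.884 of that water:
0.884×0.859×(1−α)×2685 = 694.94
(1−α) = 694.94/2038.9 = 0.3408;  α = 0.6592.
Bypass flow = 0.6592×2685 = 1769.8 lb/h.

1770 lb/h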